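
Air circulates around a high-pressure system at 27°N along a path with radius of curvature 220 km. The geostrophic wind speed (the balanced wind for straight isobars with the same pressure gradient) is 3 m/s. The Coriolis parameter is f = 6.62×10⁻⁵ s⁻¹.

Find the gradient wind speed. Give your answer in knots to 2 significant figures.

Around a high, pressure-gradient force acts outward with centrifugal, so Coriolis balances both:
fV = (1/ρ)|∂P/∂n| + V²/R  →  V² − fR·V + fR·V_g = 0
With fR = 6.62×10⁻⁵ × 220×10³ m = 14.6 m/s:
V = [fR − √((fR)² − 4 fR V_g)]/2 = [14.6 − √(14.6² − 4×14.6×3)]/2 = 4.23 m/s
Supergeostrophic (V > V_g = 3 m/s), as expected around a high.
Converting: 4.23 m/s × 1.944 = 8.2 knots

8.2 knots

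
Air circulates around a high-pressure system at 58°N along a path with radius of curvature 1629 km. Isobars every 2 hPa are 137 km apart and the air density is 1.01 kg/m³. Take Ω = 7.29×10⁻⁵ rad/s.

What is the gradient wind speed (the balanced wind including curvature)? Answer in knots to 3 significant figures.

24.2 knots

Coriolis parameter at 58°N:
f = 2Ω sin φ = 2 × 7.29×10⁻⁵ × sin 58° = 1.24×10⁻⁴ s⁻¹
Pressure gradient: |∂P/∂n| = 200 Pa / 137000 m = 1.46×10⁻³ Pa/m
Geostrophic speed: V_g = |∂P/∂n|/(fρ) = 1.46×10⁻³/(1.24×10⁻⁴ × 1.01) = 11.7 m/s
Around a high, pressure-gradient force acts outward with centrifugal, so Coriolis balances both:
fV = (1/ρ)|∂P/∂n| + V²/R  →  V² − fR·V + fR·V_g = 0
With fR = 1.24×10⁻⁴ × 1629×10³ m = 201 m/s:
V = [fR − √((fR)² − 4 fR V_g)]/2 = [201 − √(201² − 4×201×11.7)]/2 = 12.5 m/s
Supergeostrophic (V > V_g = 11.7 m/s), as expected around a high.
Converting: 12.5 m/s × 1.944 = 24.2 knots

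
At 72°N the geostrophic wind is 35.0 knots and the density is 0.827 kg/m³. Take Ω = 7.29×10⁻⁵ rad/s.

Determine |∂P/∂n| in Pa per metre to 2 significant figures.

Coriolis parameter at 72°N:
f = 2Ω sin φ = 2 × 7.29×10⁻⁵ × sin 72° = 1.39×10⁻⁴ s⁻¹
Wind speed in SI: 35.0 knots = 18.0 m/s
Geostrophic balance rearranged: |∂P/∂n| = f ρ V_g
|∂P/∂n| = 1.39×10⁻⁴ × 0.827 × 18.0 = 2.06×10⁻³ Pa/m

2.1×10⁻³ Pa/m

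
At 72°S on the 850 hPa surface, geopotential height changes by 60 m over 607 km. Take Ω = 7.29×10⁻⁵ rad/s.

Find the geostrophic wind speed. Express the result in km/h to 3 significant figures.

25.2 km/h

Coriolis parameter at 72°S:
f = 2Ω sin φ = 2 × 7.29×10⁻⁵ × sin 72° = 1.39×10⁻⁴ s⁻¹
Height gradient: |∂Z/∂n| = 60 m / 607000 m = 9.88×10⁻⁵
On a pressure surface, geostrophic balance gives V_g = (g/f)|∂Z/∂n|:
V_g = 9.81 × 9.88×10⁻⁵ / 1.39×10⁻⁴ = 6.99 m/s
Converting: 6.99 m/s × 3.6 = 25.2 km/h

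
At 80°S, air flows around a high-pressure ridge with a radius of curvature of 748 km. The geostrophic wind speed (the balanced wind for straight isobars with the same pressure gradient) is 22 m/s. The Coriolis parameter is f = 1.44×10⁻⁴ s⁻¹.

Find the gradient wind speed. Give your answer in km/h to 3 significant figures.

111 km/h

Around a high, pressure-gradient force acts outward with centrifugal, so Coriolis balances both:
fV = (1/ρ)|∂P/∂n| + V²/R  →  V² − fR·V + fR·V_g = 0
With fR = 1.44×10⁻⁴ × 748×10³ m = 108 m/s:
V = [fR − √((fR)² − 4 fR V_g)]/2 = [108 − √(108² − 4×108×22)]/2 = 30.8 m/s
Supergeostrophic (V > V_g = 22 m/s), as expected around a high.
Converting: 30.8 m/s × 3.6 = 111 km/h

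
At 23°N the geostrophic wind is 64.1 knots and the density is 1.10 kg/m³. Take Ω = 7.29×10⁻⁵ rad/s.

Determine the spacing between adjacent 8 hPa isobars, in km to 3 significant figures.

387 km

Coriolis parameter at 23°N:
f = 2Ω sin φ = 2 × 7.29×10⁻⁵ × sin 23° = 5.70×10⁻⁵ s⁻¹
Wind speed in SI: 64.1 knots = 33.0 m/s
Geostrophic balance rearranged: |∂P/∂n| = f ρ V_g
|∂P/∂n| = 5.70×10⁻⁵ × 1.10 × 33.0 = 2.07×10⁻³ Pa/m
Isobar spacing: Δn = ΔP/|∂P/∂n| = 800 Pa / 2.07×10⁻³ Pa/m = 387138 m ≈ 387 km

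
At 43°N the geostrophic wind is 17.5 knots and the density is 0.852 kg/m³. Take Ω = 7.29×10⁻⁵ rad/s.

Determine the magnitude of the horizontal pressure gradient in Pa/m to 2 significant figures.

Coriolis parameter at 43°N:
f = 2Ω sin φ = 2 × 7.29×10⁻⁵ × sin 43° = 9.94×10⁻⁵ s⁻¹
Wind speed in SI: 17.5 knots = 9.00 m/s
Geostrophic balance rearranged: |∂P/∂n| = f ρ V_g
|∂P/∂n| = 9.94×10⁻⁵ × 0.852 × 9.00 = 7.63×10⁻⁴ Pa/m

7.6×10⁻⁴ Pa/m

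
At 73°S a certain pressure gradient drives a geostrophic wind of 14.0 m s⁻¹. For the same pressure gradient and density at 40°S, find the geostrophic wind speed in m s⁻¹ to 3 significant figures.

20.8 m s⁻¹

With the same pressure gradient and density, V_g ∝ 1/f ∝ 1/sin φ.
V₂ = V₁ · sin φ₁ / sin φ₂ = 14.0 × sin 73° / sin 40°
V₂ = 14.0 × 0.9563/0.6428 = 20.8 m s⁻¹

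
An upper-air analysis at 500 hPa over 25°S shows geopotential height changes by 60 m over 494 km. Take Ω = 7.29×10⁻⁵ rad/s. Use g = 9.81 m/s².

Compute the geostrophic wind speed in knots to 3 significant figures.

37.6 knots

Coriolis parameter at 25°S:
f = 2Ω sin φ = 2 × 7.29×10⁻⁵ × sin 25° = 6.16×10⁻⁵ s⁻¹
Height gradient: |∂Z/∂n| = 60 m / 494000 m = 1.21×10⁻⁴
On a pressure surface, geostrophic balance gives V_g = (g/f)|∂Z/∂n|:
V_g = 9.81 × 1.21×10⁻⁴ / 6.16×10⁻⁵ = 19.3 m/s
Converting: 19.3 m/s × 1.944 = 37.6 knots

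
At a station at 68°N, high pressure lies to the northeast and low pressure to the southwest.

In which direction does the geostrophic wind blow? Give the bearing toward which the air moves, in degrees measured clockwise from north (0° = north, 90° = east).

315°

The pressure-gradient force points toward the southwest (bearing 225°).
Geostrophic balance: in the Northern Hemisphere the Coriolis force deflects motion to the right, so the geostrophic wind blows 90° to the right of the pressure-gradient force (low pressure on the left).
Rotating 225° by 90° clockwise gives 315° — the wind blows toward the northwest.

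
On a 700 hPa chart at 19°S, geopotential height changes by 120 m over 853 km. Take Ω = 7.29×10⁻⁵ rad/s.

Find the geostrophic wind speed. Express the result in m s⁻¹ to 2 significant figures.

29 m s⁻¹

Coriolis parameter at 19°S:
f = 2Ω sin φ = 2 × 7.29×10⁻⁵ × sin 19° = 4.75×10⁻⁵ s⁻¹
Height gradient: |∂Z/∂n| = 120 m / 853000 m = 1.41×10⁻⁴
On a pressure surface, geostrophic balance gives V_g = (g/f)|∂Z/∂n|:
V_g = 9.81 × 1.41×10⁻⁴ / 4.75×10⁻⁵ = 29.1 m/s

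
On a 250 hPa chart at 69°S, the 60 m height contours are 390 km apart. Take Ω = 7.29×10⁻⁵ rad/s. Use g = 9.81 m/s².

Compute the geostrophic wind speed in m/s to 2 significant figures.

11 m/s

Coriolis parameter at 69°S:
f = 2Ω sin φ = 2 × 7.29×10⁻⁵ × sin 69° = 1.36×10⁻⁴ s⁻¹
Height gradient: |∂Z/∂n| = 60 m / 390000 m = 1.54×10⁻⁴
On a pressure surface, geostrophic balance gives V_g = (g/f)|∂Z/∂n|:
V_g = 9.81 × 1.54×10⁻⁴ / 1.36×10⁻⁴ = 11.1 m/s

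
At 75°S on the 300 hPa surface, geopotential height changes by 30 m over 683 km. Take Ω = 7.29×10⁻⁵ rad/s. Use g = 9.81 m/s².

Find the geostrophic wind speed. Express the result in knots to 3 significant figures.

Coriolis parameter at 75°S:
f = 2Ω sin φ = 2 × 7.29×10⁻⁵ × sin 75° = 1.41×10⁻⁴ s⁻¹
Height gradient: |∂Z/∂n| = 30 m / 683000 m = 4.39×10⁻⁵
On a pressure surface, geostrophic balance gives V_g = (g/f)|∂Z/∂n|:
V_g = 9.81 × 4.39×10⁻⁵ / 1.41×10⁻⁴ = 3.06 m/s
Converting: 3.06 m/s × 1.944 = 5.95 knots

5.95 knots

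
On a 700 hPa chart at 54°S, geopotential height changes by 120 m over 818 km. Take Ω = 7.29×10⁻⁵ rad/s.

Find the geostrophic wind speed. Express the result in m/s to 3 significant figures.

12.2 m/s

Coriolis parameter at 54°S:
f = 2Ω sin φ = 2 × 7.29×10⁻⁵ × sin 54° = 1.18×10⁻⁴ s⁻¹
Height gradient: |∂Z/∂n| = 120 m / 818000 m = 1.47×10⁻⁴
On a pressure surface, geostrophic balance gives V_g = (g/f)|∂Z/∂n|:
V_g = 9.81 × 1.47×10⁻⁴ / 1.18×10⁻⁴ = 12.2 m/s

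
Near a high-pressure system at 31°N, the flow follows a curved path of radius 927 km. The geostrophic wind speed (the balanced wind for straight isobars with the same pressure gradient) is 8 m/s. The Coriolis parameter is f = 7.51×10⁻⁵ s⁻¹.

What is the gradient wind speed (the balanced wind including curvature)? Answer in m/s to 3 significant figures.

Around a high, pressure-gradient force acts outward with centrifugal, so Coriolis balances both:
fV = (1/ρ)|∂P/∂n| + V²/R  →  V² − fR·V + fR·V_g = 0
With fR = 7.51×10⁻⁵ × 927×10³ m = 69.6 m/s:
V = [fR − √((fR)² − 4 fR V_g)]/2 = [69.6 − √(69.6² − 4×69.6×8)]/2 = 9.22 m/s
Supergeostrophic (V > V_g = 8 m/s), as expected around a high.

9.22 m/s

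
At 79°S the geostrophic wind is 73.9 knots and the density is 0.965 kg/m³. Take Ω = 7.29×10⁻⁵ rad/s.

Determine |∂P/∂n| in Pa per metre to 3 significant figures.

Coriolis parameter at 79°S:
f = 2Ω sin φ = 2 × 7.29×10⁻⁵ × sin 79° = 1.43×10⁻⁴ s⁻¹
Wind speed in SI: 73.9 knots = 38.0 m/s
Geostrophic balance rearranged: |∂P/∂n| = f ρ V_g
|∂P/∂n| = 1.43×10⁻⁴ × 0.965 × 38.0 = 5.25×10⁻³ Pa/m

5.25×10⁻³ Pa/m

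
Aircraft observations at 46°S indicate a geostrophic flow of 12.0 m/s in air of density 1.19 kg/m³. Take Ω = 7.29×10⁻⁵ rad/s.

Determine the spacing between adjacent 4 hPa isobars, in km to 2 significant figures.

Coriolis parameter at 46°S:
f = 2Ω sin φ = 2 × 7.29×10⁻⁵ × sin 46° = 1.05×10⁻⁴ s⁻¹
Geostrophic balance rearranged: |∂P/∂n| = f ρ V_g
|∂P/∂n| = 1.05×10⁻⁴ × 1.19 × 12.0 = 1.50×10⁻³ Pa/m
Isobar spacing: Δn = ΔP/|∂P/∂n| = 400 Pa / 1.50×10⁻³ Pa/m = 267079 m ≈ 270 km

270 km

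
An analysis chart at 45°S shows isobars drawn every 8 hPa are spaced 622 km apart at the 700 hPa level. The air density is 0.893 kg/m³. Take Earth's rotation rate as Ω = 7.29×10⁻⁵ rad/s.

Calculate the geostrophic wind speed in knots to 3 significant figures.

Coriolis parameter at 45°S:
f = 2Ω sin φ = 2 × 7.29×10⁻⁵ × sin 45° = 1.03×10⁻⁴ s⁻¹
Pressure gradient: |∂P/∂n| = 800 Pa / 622000 m = 1.29×10⁻³ Pa/m
Geostrophic balance (pressure-gradient force = Coriolis force):
V_g = (1/(fρ)) |∂P/∂n| = 1.29×10⁻³ / (1.03×10⁻⁴ × 0.893) = 14.0 m/s
Converting: 14.0 m/s × 1.944 = 27.2 knots

27.2 knots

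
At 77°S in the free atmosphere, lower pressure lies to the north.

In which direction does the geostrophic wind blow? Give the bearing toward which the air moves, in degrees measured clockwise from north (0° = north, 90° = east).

The pressure-gradient force points toward the north (bearing 000°).
Geostrophic balance: in the Southern Hemisphere the Coriolis force deflects motion to the left, so the geostrophic wind blows 90° to the left of the pressure-gradient force (low pressure on the right).
Rotating 000° by 90° counterclockwise gives 270° — the wind blows toward the west.

270°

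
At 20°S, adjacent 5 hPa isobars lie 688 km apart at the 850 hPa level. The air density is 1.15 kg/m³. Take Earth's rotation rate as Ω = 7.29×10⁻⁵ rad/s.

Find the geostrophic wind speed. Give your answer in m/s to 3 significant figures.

Coriolis parameter at 20°S:
f = 2Ω sin φ = 2 × 7.29×10⁻⁵ × sin 20° = 4.99×10⁻⁵ s⁻¹
Pressure gradient: |∂P/∂n| = 500 Pa / 688000 m = 7.27×10⁻⁴ Pa/m
Geostrophic balance (pressure-gradient force = Coriolis force):
V_g = (1/(fρ)) |∂P/∂n| = 7.27×10⁻⁴ / (4.99×10⁻⁵ × 1.15) = 12.7 m/s

12.7 m/s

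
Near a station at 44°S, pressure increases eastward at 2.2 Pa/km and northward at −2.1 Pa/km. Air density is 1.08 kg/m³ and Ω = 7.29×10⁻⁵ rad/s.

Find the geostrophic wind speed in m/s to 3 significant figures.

27.8 m/s

Coriolis parameter at 44°S:
f = 2Ω sin φ = 2 × 7.29×10⁻⁵ × sin 44° = 1.01×10⁻⁴ s⁻¹
In the Southern Hemisphere f is negative: f = −1.01×10⁻⁴ s⁻¹.
Component geostrophic relations (x east, y north):
u_g = −(1/(fρ)) ∂P/∂y,  v_g = (1/(fρ)) ∂P/∂x
u_g = −(−2.1×10⁻³)/(−1.01×10⁻⁴ × 1.08) = −19.2 m/s;  v_g = (2.2×10⁻³)/(−1.01×10⁻⁴ × 1.08) = −20.1 m/s
|V_g| = √(u_g² + v_g²) = 27.8 m/s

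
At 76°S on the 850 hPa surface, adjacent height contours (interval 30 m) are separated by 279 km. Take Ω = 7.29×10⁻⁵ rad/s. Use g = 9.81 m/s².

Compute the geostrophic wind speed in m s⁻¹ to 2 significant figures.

Coriolis parameter at 76°S:
f = 2Ω sin φ = 2 × 7.29×10⁻⁵ × sin 76° = 1.41×10⁻⁴ s⁻¹
Height gradient: |∂Z/∂n| = 30 m / 279000 m = 1.08×10⁻⁴
On a pressure surface, geostrophic balance gives V_g = (g/f)|∂Z/∂n|:
V_g = 9.81 × 1.08×10⁻⁴ / 1.41×10⁻⁴ = 7.46 m/s

7.5 m s⁻¹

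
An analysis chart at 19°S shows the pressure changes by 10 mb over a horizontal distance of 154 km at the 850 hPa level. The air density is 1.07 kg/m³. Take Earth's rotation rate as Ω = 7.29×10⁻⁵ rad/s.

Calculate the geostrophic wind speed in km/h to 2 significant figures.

Coriolis parameter at 19°S:
f = 2Ω sin φ = 2 × 7.29×10⁻⁵ × sin 19° = 4.75×10⁻⁵ s⁻¹
Pressure gradient: |∂P/∂n| = 1000 Pa / 154000 m = 6.49×10⁻³ Pa/m
Geostrophic balance (pressure-gradient force = Coriolis force):
V_g = (1/(fρ)) |∂P/∂n| = 6.49×10⁻³ / (4.75×10⁻⁵ × 1.07) = 128 m/s
Converting: 128 m/s × 3.6 = 460 km/h

460 km/h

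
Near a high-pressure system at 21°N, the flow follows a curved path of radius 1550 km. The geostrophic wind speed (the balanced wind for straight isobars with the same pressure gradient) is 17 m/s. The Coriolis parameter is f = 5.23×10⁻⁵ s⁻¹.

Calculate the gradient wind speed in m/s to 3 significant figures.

Around a high, pressure-gradient force acts outward with centrifugal, so Coriolis balances both:
fV = (1/ρ)|∂P/∂n| + V²/R  →  V² − fR·V + fR·V_g = 0
With fR = 5.23×10⁻⁵ × 1550×10³ m = 81.1 m/s:
V = [fR − √((fR)² − 4 fR V_g)]/2 = [81.1 − √(81.1² − 4×81.1×17)]/2 = 24.3 m/s
Supergeostrophic (V > V_g = 17 m/s), as expected around a high.

24.3 m/s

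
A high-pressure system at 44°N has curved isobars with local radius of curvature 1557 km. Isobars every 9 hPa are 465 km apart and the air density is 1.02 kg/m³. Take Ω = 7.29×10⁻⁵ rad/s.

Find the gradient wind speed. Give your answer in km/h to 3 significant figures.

Coriolis parameter at 44°N:
f = 2Ω sin φ = 2 × 7.29×10⁻⁵ × sin 44° = 1.01×10⁻⁴ s⁻¹
Pressure gradient: |∂P/∂n| = 900 Pa / 465000 m = 1.94×10⁻³ Pa/m
Geostrophic speed: V_g = |∂P/∂n|/(fρ) = 1.94×10⁻³/(1.01×10⁻⁴ × 1.02) = 18.7 m/s
Around a high, pressure-gradient force acts outward with centrifugal, so Coriolis balances both:
fV = (1/ρ)|∂P/∂n| + V²/R  →  V² − fR·V + fR·V_g = 0
With fR = 1.01×10⁻⁴ × 1557×10³ m = 158 m/s:
V = [fR − √((fR)² − 4 fR V_g)]/2 = [158 − √(158² − 4×158×18.7)]/2 = 21.7 m/s
Supergeostrophic (V > V_g = 18.7 m/s), as expected around a high.
Converting: 21.7 m/s × 3.6 = 78.2 km/h

78.2 km/h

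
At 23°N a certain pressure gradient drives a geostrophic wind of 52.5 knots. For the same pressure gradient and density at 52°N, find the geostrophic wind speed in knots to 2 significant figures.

With the same pressure gradient and density, V_g ∝ 1/f ∝ 1/sin φ.
V₂ = V₁ · sin φ₁ / sin φ₂ = 52.5 × sin 23° / sin 52°
V₂ = 52.5 × 0.3907/0.7880 = 26 knots

26 knots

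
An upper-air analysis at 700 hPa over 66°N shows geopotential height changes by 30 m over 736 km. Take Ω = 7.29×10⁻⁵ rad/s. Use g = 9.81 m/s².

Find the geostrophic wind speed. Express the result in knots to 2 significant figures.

Coriolis parameter at 66°N:
f = 2Ω sin φ = 2 × 7.29×10⁻⁵ × sin 66° = 1.33×10⁻⁴ s⁻¹
Height gradient: |∂Z/∂n| = 30 m / 736000 m = 4.08×10⁻⁵
On a pressure surface, geostrophic balance gives V_g = (g/f)|∂Z/∂n|:
V_g = 9.81 × 4.08×10⁻⁵ / 1.33×10⁻⁴ = 3.00 m/s
Converting: 3.00 m/s × 1.944 = 5.8 knots

5.8 knots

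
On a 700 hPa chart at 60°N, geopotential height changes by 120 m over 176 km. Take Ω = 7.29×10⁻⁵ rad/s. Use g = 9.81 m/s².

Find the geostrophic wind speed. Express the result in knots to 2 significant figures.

Coriolis parameter at 60°N:
f = 2Ω sin φ = 2 × 7.29×10⁻⁵ × sin 60° = 1.26×10⁻⁴ s⁻¹
Height gradient: |∂Z/∂n| = 120 m / 176000 m = 6.82×10⁻⁴
On a pressure surface, geostrophic balance gives V_g = (g/f)|∂Z/∂n|:
V_g = 9.81 × 6.82×10⁻⁴ / 1.26×10⁻⁴ = 53.0 m/s
Converting: 53.0 m/s × 1.944 = 100 knots

100 knots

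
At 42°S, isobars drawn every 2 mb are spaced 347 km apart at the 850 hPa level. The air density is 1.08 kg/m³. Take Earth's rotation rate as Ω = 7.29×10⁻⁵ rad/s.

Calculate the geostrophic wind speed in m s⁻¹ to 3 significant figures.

Coriolis parameter at 42°S:
f = 2Ω sin φ = 2 × 7.29×10⁻⁵ × sin 42° = 9.76×10⁻⁵ s⁻¹
Pressure gradient: |∂P/∂n| = 200 Pa / 347000 m = 5.76×10⁻⁴ Pa/m
Geostrophic balance (pressure-gradient force = Coriolis force):
V_g = (1/(fρ)) |∂P/∂n| = 5.76×10⁻⁴ / (9.76×10⁻⁵ × 1.08) = 5.47 m/s

5.47 m s⁻¹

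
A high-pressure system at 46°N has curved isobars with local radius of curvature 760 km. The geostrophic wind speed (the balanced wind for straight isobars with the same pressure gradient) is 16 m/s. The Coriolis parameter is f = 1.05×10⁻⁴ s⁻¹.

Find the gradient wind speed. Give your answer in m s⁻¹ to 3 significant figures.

Around a high, pressure-gradient force acts outward with centrifugal, so Coriolis balances both:
fV = (1/ρ)|∂P/∂n| + V²/R  →  V² − fR·V + fR·V_g = 0
With fR = 1.05×10⁻⁴ × 760×10³ m = 79.8 m/s:
V = [fR − √((fR)² − 4 fR V_g)]/2 = [79.8 − √(79.8² − 4×79.8×16)]/2 = 22.1 m/s
Supergeostrophic (V > V_g = 16 m/s), as expected around a high.

22.1 m s⁻¹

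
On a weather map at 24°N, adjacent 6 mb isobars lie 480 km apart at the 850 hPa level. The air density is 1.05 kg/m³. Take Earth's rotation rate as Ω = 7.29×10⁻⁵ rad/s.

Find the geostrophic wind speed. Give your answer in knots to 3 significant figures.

39.0 knots

Coriolis parameter at 24°N:
f = 2Ω sin φ = 2 × 7.29×10⁻⁵ × sin 24° = 5.93×10⁻⁵ s⁻¹
Pressure gradient: |∂P/∂n| = 600 Pa / 480000 m = 1.25×10⁻³ Pa/m
Geostrophic balance (pressure-gradient force = Coriolis force):
V_g = (1/(fρ)) |∂P/∂n| = 1.25×10⁻³ / (5.93×10⁻⁵ × 1.05) = 20.1 m/s
Converting: 20.1 m/s × 1.944 = 39.0 knots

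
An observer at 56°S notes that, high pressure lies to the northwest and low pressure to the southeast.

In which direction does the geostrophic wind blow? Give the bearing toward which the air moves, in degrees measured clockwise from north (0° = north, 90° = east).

The pressure-gradient force points toward the southeast (bearing 135°).
Geostrophic balance: in the Southern Hemisphere the Coriolis force deflects motion to the left, so the geostrophic wind blows 90° to the left of the pressure-gradient force (low pressure on the right).
Rotating 135° by 90° counterclockwise gives 045° — the wind blows toward the northeast.

045°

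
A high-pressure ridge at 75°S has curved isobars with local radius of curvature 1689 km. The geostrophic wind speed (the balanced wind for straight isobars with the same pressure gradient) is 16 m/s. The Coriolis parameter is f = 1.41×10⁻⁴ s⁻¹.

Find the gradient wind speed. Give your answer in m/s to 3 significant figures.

Around a high, pressure-gradient force acts outward with centrifugal, so Coriolis balances both:
fV = (1/ρ)|∂P/∂n| + V²/R  →  V² − fR·V + fR·V_g = 0
With fR = 1.41×10⁻⁴ × 1689×10³ m = 238 m/s:
V = [fR − √((fR)² − 4 fR V_g)]/2 = [238 − √(238² − 4×238×16)]/2 = 17.2 m/s
Supergeostrophic (V > V_g = 16 m/s), as expected around a high.

17.2 m/s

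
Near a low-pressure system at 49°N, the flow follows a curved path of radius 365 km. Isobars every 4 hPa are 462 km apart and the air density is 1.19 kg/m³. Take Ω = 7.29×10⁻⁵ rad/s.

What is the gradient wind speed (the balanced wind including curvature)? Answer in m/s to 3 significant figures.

5.78 m/s

Coriolis parameter at 49°N:
f = 2Ω sin φ = 2 × 7.29×10⁻⁵ × sin 49° = 1.10×10⁻⁴ s⁻¹
Pressure gradient: |∂P/∂n| = 400 Pa / 462000 m = 8.66×10⁻⁴ Pa/m
Geostrophic speed: V_g = |∂P/∂n|/(fρ) = 8.66×10⁻⁴/(1.10×10⁻⁴ × 1.19) = 6.61 m/s
Around a low, centrifugal force acts outward with Coriolis, so pressure-gradient force balances both:
(1/ρ)|∂P/∂n| = fV + V²/R  →  V² + fR·V − fR·V_g = 0
With fR = 1.10×10⁻⁴ × 365×10³ m = 40.2 m/s:
V = [−fR + √((fR)² + 4 fR V_g)]/2 = [−40.2 + √(40.2² + 4×40.2×6.61)]/2 = 5.78 m/s
Subgeostrophic (V < V_g = 6.61 m/s), as expected around a low.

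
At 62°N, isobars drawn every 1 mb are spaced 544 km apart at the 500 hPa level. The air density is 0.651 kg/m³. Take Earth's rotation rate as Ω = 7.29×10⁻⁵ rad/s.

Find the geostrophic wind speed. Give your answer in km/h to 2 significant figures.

Coriolis parameter at 62°N:
f = 2Ω sin φ = 2 × 7.29×10⁻⁵ × sin 62° = 1.29×10⁻⁴ s⁻¹
Pressure gradient: |∂P/∂n| = 100 Pa / 544000 m = 1.84×10⁻⁴ Pa/m
Geostrophic balance (pressure-gradient force = Coriolis force):
V_g = (1/(fρ)) |∂P/∂n| = 1.84×10⁻⁴ / (1.29×10⁻⁴ × 0.651) = 2.19 m/s
Converting: 2.19 m/s × 3.6 = 7.9 km/h

7.9 km/h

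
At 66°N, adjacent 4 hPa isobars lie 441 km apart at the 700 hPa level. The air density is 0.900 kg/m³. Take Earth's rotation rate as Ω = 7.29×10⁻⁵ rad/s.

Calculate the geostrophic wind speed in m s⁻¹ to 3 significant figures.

7.57 m s⁻¹

Coriolis parameter at 66°N:
f = 2Ω sin φ = 2 × 7.29×10⁻⁵ × sin 66° = 1.33×10⁻⁴ s⁻¹
Pressure gradient: |∂P/∂n| = 400 Pa / 441000 m = 9.07×10⁻⁴ Pa/m
Geostrophic balance (pressure-gradient force = Coriolis force):
V_g = (1/(fρ)) |∂P/∂n| = 9.07×10⁻⁴ / (1.33×10⁻⁴ × 0.900) = 7.57 m/s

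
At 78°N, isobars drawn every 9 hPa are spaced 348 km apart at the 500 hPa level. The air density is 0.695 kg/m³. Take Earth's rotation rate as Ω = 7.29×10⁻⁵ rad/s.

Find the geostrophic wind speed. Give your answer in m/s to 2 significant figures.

Coriolis parameter at 78°N:
f = 2Ω sin φ = 2 × 7.29×10⁻⁵ × sin 78° = 1.43×10⁻⁴ s⁻¹
Pressure gradient: |∂P/∂n| = 900 Pa / 348000 m = 2.59×10⁻³ Pa/m
Geostrophic balance (pressure-gradient force = Coriolis force):
V_g = (1/(fρ)) |∂P/∂n| = 2.59×10⁻³ / (1.43×10⁻⁴ × 0.695) = 26.1 m/s

26 m/s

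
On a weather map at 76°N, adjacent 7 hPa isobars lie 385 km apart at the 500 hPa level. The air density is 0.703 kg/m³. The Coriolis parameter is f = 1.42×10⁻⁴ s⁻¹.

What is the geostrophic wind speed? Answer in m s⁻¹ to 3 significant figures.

Pressure gradient: |∂P/∂n| = 700 Pa / 385000 m = 1.82×10⁻³ Pa/m
Geostrophic balance (pressure-gradient force = Coriolis force):
V_g = (1/(fρ)) |∂P/∂n| = 1.82×10⁻³ / (1.42×10⁻⁴ × 0.703) = 18.2 m/s

18.2 m s⁻¹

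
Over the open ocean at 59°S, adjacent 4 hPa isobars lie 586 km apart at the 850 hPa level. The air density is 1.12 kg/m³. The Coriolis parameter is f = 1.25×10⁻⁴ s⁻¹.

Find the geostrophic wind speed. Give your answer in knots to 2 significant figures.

Pressure gradient: |∂P/∂n| = 400 Pa / 586000 m = 6.83×10⁻⁴ Pa/m
Geostrophic balance (pressure-gradient force = Coriolis force):
V_g = (1/(fρ)) |∂P/∂n| = 6.83×10⁻⁴ / (1.25×10⁻⁴ × 1.12) = 4.88 m/s
Converting: 4.88 m/s × 1.944 = 9.5 knots

9.5 knots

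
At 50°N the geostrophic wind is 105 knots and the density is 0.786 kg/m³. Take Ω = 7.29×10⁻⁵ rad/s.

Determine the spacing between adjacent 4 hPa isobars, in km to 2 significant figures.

Coriolis parameter at 50°N:
f = 2Ω sin φ = 2 × 7.29×10⁻⁵ × sin 50° = 1.12×10⁻⁴ s⁻¹
Wind speed in SI: 105 knots = 54.0 m/s
Geostrophic balance rearranged: |∂P/∂n| = f ρ V_g
|∂P/∂n| = 1.12×10⁻⁴ × 0.786 × 54.0 = 4.74×10⁻³ Pa/m
Isobar spacing: Δn = ΔP/|∂P/∂n| = 400 Pa / 4.74×10⁻³ Pa/m = 84353 m ≈ 84 km

84 km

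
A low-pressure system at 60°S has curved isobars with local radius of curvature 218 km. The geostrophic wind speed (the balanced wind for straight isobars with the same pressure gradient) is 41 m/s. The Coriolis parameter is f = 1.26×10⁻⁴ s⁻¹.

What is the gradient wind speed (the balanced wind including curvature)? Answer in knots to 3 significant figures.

Around a low, centrifugal force acts outward with Coriolis, so pressure-gradient force balances both:
(1/ρ)|∂P/∂n| = fV + V²/R  →  V² + fR·V − fR·V_g = 0
With fR = 1.26×10⁻⁴ × 218×10³ m = 27.5 m/s:
V = [−fR + √((fR)² + 4 fR V_g)]/2 = [−27.5 + √(27.5² + 4×27.5×41)]/2 = 22.5 m/s
Subgeostrophic (V < V_g = 41 m/s), as expected around a low.
Converting: 22.5 m/s × 1.944 = 43.8 knots

43.8 knots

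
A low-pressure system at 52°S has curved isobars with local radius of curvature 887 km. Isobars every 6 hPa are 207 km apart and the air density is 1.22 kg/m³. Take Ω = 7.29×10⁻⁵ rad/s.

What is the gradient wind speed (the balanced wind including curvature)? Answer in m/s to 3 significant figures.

17.6 m/s

Coriolis parameter at 52°S:
f = 2Ω sin φ = 2 × 7.29×10⁻⁵ × sin 52° = 1.15×10⁻⁴ s⁻¹
Pressure gradient: |∂P/∂n| = 600 Pa / 207000 m = 2.90×10⁻³ Pa/m
Geostrophic speed: V_g = |∂P/∂n|/(fρ) = 2.90×10⁻³/(1.15×10⁻⁴ × 1.22) = 20.7 m/s
Around a low, centrifugal force acts outward with Coriolis, so pressure-gradient force balances both:
(1/ρ)|∂P/∂n| = fV + V²/R  →  V² + fR·V − fR·V_g = 0
With fR = 1.15×10⁻⁴ × 887×10³ m = 102 m/s:
V = [−fR + √((fR)² + 4 fR V_g)]/2 = [−102 + √(102² + 4×102×20.7)]/2 = 17.6 m/s
Subgeostrophic (V < V_g = 20.7 m/s), as expected around a low.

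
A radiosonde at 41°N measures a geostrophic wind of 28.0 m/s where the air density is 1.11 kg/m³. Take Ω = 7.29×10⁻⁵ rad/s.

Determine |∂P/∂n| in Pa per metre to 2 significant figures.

Coriolis parameter at 41°N:
f = 2Ω sin φ = 2 × 7.29×10⁻⁵ × sin 41° = 9.57×10⁻⁵ s⁻¹
Geostrophic balance rearranged: |∂P/∂n| = f ρ V_g
|∂P/∂n| = 9.57×10⁻⁵ × 1.11 × 28.0 = 2.97×10⁻³ Pa/m

3.0×10⁻³ Pa/m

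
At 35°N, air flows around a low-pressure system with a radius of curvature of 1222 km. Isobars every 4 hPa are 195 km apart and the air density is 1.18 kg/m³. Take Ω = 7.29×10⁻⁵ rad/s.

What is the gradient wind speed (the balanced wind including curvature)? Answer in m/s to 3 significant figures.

Coriolis parameter at 35°N:
f = 2Ω sin φ = 2 × 7.29×10⁻⁵ × sin 35° = 8.36×10⁻⁵ s⁻¹
Pressure gradient: |∂P/∂n| = 400 Pa / 195000 m = 2.05×10⁻³ Pa/m
Geostrophic speed: V_g = |∂P/∂n|/(fρ) = 2.05×10⁻³/(8.36×10⁻⁵ × 1.18) = 20.8 m/s
Around a low, centrifugal force acts outward with Coriolis, so pressure-gradient force balances both:
(1/ρ)|∂P/∂n| = fV + V²/R  →  V² + fR·V − fR·V_g = 0
With fR = 8.36×10⁻⁵ × 1222×10³ m = 102 m/s:
V = [−fR + √((fR)² + 4 fR V_g)]/2 = [−102 + √(102² + 4×102×20.8)]/2 = 17.7 m/s
Subgeostrophic (V < V_g = 20.8 m/s), as expected around a low.

17.7 m/s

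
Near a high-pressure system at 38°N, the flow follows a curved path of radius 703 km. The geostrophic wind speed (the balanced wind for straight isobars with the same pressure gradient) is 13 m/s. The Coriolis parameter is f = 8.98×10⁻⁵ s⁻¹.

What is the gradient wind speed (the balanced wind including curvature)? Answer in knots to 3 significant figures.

Around a high, pressure-gradient force acts outward with centrifugal, so Coriolis balances both:
fV = (1/ρ)|∂P/∂n| + V²/R  →  V² − fR·V + fR·V_g = 0
With fR = 8.98×10⁻⁵ × 703×10³ m = 63.1 m/s:
V = [fR − √((fR)² − 4 fR V_g)]/2 = [63.1 − √(63.1² − 4×63.1×13)]/2 = 18.3 m/s
Supergeostrophic (V > V_g = 13 m/s), as expected around a high.
Converting: 18.3 m/s × 1.944 = 35.6 knots

35.6 knots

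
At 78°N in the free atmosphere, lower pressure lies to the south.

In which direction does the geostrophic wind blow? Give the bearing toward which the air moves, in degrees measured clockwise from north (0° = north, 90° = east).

The pressure-gradient force points toward the south (bearing 180°).
Geostrophic balance: in the Northern Hemisphere the Coriolis force deflects motion to the right, so the geostrophic wind blows 90° to the right of the pressure-gradient force (low pressure on the left).
Rotating 180° by 90° clockwise gives 270° — the wind blows toward the west.

270°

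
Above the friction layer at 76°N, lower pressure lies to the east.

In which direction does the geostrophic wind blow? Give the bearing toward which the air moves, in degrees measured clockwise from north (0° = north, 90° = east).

The pressure-gradient force points toward the east (bearing 090°).
Geostrophic balance: in the Northern Hemisphere the Coriolis force deflects motion to the right, so the geostrophic wind blows 90° to the right of the pressure-gradient force (low pressure on the left).
Rotating 090° by 90° clockwise gives 180° — the wind blows toward the south.

180°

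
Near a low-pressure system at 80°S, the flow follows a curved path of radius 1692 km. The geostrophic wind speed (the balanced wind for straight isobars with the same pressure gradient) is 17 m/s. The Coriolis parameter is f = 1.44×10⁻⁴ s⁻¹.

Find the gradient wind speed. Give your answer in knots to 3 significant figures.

Around a low, centrifugal force acts outward with Coriolis, so pressure-gradient force balances both:
(1/ρ)|∂P/∂n| = fV + V²/R  →  V² + fR·V − fR·V_g = 0
With fR = 1.44×10⁻⁴ × 1692×10³ m = 244 m/s:
V = [−fR + √((fR)² + 4 fR V_g)]/2 = [−244 + √(244² + 4×244×17)]/2 = 16 m/s
Subgeostrophic (V < V_g = 17 m/s), as expected around a low.
Converting: 16 m/s × 1.944 = 31.0 knots

31.0 knots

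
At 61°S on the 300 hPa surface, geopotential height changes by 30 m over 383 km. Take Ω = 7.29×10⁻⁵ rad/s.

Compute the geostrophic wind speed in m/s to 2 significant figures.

Coriolis parameter at 61°S:
f = 2Ω sin φ = 2 × 7.29×10⁻⁵ × sin 61° = 1.28×10⁻⁴ s⁻¹
Height gradient: |∂Z/∂n| = 30 m / 383000 m = 7.83×10⁻⁵
On a pressure surface, geostrophic balance gives V_g = (g/f)|∂Z/∂n|:
V_g = 9.81 × 7.83×10⁻⁵ / 1.28×10⁻⁴ = 6.03 m/s

6.0 m/s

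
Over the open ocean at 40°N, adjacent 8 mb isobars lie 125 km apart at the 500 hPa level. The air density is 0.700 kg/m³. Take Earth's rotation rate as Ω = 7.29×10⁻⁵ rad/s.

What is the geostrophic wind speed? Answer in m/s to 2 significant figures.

Coriolis parameter at 40°N:
f = 2Ω sin φ = 2 × 7.29×10⁻⁵ × sin 40° = 9.37×10⁻⁵ s⁻¹
Pressure gradient: |∂P/∂n| = 800 Pa / 125000 m = 6.40×10⁻³ Pa/m
Geostrophic balance (pressure-gradient force = Coriolis force):
V_g = (1/(fρ)) |∂P/∂n| = 6.40×10⁻³ / (9.37×10⁻⁵ × 0.700) = 97.6 m/s

98 m/s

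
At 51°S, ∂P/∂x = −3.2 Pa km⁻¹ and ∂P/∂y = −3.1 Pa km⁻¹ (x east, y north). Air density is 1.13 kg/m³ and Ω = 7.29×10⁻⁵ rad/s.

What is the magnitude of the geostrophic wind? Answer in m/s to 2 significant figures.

35 m/s

Coriolis parameter at 51°S:
f = 2Ω sin φ = 2 × 7.29×10⁻⁵ × sin 51° = 1.13×10⁻⁴ s⁻¹
In the Southern Hemisphere f is negative: f = −1.13×10⁻⁴ s⁻¹.
Component geostrophic relations (x east, y north):
u_g = −(1/(fρ)) ∂P/∂y,  v_g = (1/(fρ)) ∂P/∂x
u_g = −(−3.1×10⁻³)/(−1.13×10⁻⁴ × 1.13) = −24.2 m/s;  v_g = (−3.2×10⁻³)/(−1.13×10⁻⁴ × 1.13) = 25.0 m/s
|V_g| = √(u_g² + v_g²) = 34.8 m/s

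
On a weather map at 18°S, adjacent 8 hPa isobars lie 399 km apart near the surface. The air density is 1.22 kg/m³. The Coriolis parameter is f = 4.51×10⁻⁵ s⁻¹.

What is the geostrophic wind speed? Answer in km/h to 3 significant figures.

Pressure gradient: |∂P/∂n| = 800 Pa / 399000 m = 2.01×10⁻³ Pa/m
Geostrophic balance (pressure-gradient force = Coriolis force):
V_g = (1/(fρ)) |∂P/∂n| = 2.01×10⁻³ / (4.51×10⁻⁵ × 1.22) = 36.4 m/s
Converting: 36.4 m/s × 3.6 = 131 km/h

131 km/h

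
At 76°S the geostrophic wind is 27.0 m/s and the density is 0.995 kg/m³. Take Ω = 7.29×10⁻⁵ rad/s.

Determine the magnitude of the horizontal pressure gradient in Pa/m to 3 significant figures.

Coriolis parameter at 76°S:
f = 2Ω sin φ = 2 × 7.29×10⁻⁵ × sin 76° = 1.41×10⁻⁴ s⁻¹
Geostrophic balance rearranged: |∂P/∂n| = f ρ V_g
|∂P/∂n| = 1.41×10⁻⁴ × 0.995 × 27.0 = 3.80×10⁻³ Pa/m

3.80×10⁻³ Pa/m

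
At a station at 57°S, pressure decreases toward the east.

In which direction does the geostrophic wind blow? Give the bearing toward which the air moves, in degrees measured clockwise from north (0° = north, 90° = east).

000°

The pressure-gradient force points toward the east (bearing 090°).
Geostrophic balance: in the Southern Hemisphere the Coriolis force deflects motion to the left, so the geostrophic wind blows 90° to the left of the pressure-gradient force (low pressure on the right).
Rotating 090° by 90° counterclockwise gives 000° — the wind blows toward the north.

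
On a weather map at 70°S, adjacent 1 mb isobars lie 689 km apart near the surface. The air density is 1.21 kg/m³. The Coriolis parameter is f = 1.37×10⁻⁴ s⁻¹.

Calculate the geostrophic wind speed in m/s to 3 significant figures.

0.876 m/s

Pressure gradient: |∂P/∂n| = 100 Pa / 689000 m = 1.45×10⁻⁴ Pa/m
Geostrophic balance (pressure-gradient force = Coriolis force):
V_g = (1/(fρ)) |∂P/∂n| = 1.45×10⁻⁴ / (1.37×10⁻⁴ × 1.21) = 0.876 m/s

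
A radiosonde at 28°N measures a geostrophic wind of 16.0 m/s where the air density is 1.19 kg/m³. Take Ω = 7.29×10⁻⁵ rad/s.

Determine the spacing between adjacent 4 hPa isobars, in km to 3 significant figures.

307 km

Coriolis parameter at 28°N:
f = 2Ω sin φ = 2 × 7.29×10⁻⁵ × sin 28° = 6.84×10⁻⁵ s⁻¹
Geostrophic balance rearranged: |∂P/∂n| = f ρ V_g
|∂P/∂n| = 6.84×10⁻⁵ × 1.19 × 16.0 = 1.30×10⁻³ Pa/m
Isobar spacing: Δn = ΔP/|∂P/∂n| = 400 Pa / 1.30×10⁻³ Pa/m = 306921 m ≈ 307 km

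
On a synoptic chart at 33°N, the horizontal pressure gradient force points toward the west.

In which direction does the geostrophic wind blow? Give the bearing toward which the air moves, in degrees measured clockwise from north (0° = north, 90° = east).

000°

The pressure-gradient force points toward the west (bearing 270°).
Geostrophic balance: in the Northern Hemisphere the Coriolis force deflects motion to the right, so the geostrophic wind blows 90° to the right of the pressure-gradient force (low pressure on the left).
Rotating 270° by 90° clockwise gives 000° — the wind blows toward the north.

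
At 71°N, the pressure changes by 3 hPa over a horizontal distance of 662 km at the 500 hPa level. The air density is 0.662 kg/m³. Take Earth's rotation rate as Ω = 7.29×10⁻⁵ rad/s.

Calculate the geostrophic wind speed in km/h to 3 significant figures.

17.9 km/h

Coriolis parameter at 71°N:
f = 2Ω sin φ = 2 × 7.29×10⁻⁵ × sin 71° = 1.38×10⁻⁴ s⁻¹
Pressure gradient: |∂P/∂n| = 300 Pa / 662000 m = 4.53×10⁻⁴ Pa/m
Geostrophic balance (pressure-gradient force = Coriolis force):
V_g = (1/(fρ)) |∂P/∂n| = 4.53×10⁻⁴ / (1.38×10⁻⁴ × 0.662) = 4.97 m/s
Converting: 4.97 m/s × 3.6 = 17.9 km/h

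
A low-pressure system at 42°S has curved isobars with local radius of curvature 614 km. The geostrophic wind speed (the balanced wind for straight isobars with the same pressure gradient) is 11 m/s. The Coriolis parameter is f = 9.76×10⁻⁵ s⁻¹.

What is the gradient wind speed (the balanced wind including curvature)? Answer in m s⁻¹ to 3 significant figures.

Around a low, centrifugal force acts outward with Coriolis, so pressure-gradient force balances both:
(1/ρ)|∂P/∂n| = fV + V²/R  →  V² + fR·V − fR·V_g = 0
With fR = 9.76×10⁻⁵ × 614×10³ m = 59.9 m/s:
V = [−fR + √((fR)² + 4 fR V_g)]/2 = [−59.9 + √(59.9² + 4×59.9×11)]/2 = 9.5 m/s
Subgeostrophic (V < V_g = 11 m/s), as expected around a low.

9.50 m s⁻¹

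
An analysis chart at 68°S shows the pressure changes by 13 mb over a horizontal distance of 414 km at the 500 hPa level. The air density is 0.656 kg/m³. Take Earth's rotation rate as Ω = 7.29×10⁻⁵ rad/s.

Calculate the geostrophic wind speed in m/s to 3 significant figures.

35.4 m/s

Coriolis parameter at 68°S:
f = 2Ω sin φ = 2 × 7.29×10⁻⁵ × sin 68° = 1.35×10⁻⁴ s⁻¹
Pressure gradient: |∂P/∂n| = 1300 Pa / 414000 m = 3.14×10⁻³ Pa/m
Geostrophic balance (pressure-gradient force = Coriolis force):
V_g = (1/(fρ)) |∂P/∂n| = 3.14×10⁻³ / (1.35×10⁻⁴ × 0.656) = 35.4 m/s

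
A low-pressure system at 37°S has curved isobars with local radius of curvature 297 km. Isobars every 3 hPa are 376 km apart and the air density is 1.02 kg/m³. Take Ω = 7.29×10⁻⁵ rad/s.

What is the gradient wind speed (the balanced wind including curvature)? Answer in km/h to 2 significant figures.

Coriolis parameter at 37°S:
f = 2Ω sin φ = 2 × 7.29×10⁻⁵ × sin 37° = 8.77×10⁻⁵ s⁻¹
Pressure gradient: |∂P/∂n| = 300 Pa / 376000 m = 7.98×10⁻⁴ Pa/m
Geostrophic speed: V_g = |∂P/∂n|/(fρ) = 7.98×10⁻⁴/(8.77×10⁻⁵ × 1.02) = 8.91 m/s
Around a low, centrifugal force acts outward with Coriolis, so pressure-gradient force balances both:
(1/ρ)|∂P/∂n| = fV + V²/R  →  V² + fR·V − fR·V_g = 0
With fR = 8.77×10⁻⁵ × 297×10³ m = 26.1 m/s:
V = [−fR + √((fR)² + 4 fR V_g)]/2 = [−26.1 + √(26.1² + 4×26.1×8.91)]/2 = 7.02 m/s
Subgeostrophic (V < V_g = 8.91 m/s), as expected around a low.
Converting: 7.02 m/s × 3.6 = 25 km/h

25 km/h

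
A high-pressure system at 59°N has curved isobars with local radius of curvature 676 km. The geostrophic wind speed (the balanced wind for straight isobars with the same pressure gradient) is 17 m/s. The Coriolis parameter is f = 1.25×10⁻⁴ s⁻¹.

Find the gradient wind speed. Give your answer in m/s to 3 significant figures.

Around a high, pressure-gradient force acts outward with centrifugal, so Coriolis balances both:
fV = (1/ρ)|∂P/∂n| + V²/R  →  V² − fR·V + fR·V_g = 0
With fR = 1.25×10⁻⁴ × 676×10³ m = 84.5 m/s:
V = [fR − √((fR)² − 4 fR V_g)]/2 = [84.5 − √(84.5² − 4×84.5×17)]/2 = 23.6 m/s
Supergeostrophic (V > V_g = 17 m/s), as expected around a high.

23.6 m/s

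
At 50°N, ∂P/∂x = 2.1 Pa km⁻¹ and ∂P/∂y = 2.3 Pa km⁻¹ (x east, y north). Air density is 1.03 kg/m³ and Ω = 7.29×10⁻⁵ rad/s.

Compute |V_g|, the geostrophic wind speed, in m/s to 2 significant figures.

27 m/s

Coriolis parameter at 50°N:
f = 2Ω sin φ = 2 × 7.29×10⁻⁵ × sin 50° = 1.12×10⁻⁴ s⁻¹
Component geostrophic relations (x east, y north):
u_g = −(1/(fρ)) ∂P/∂y,  v_g = (1/(fρ)) ∂P/∂x
u_g = −(2.3×10⁻³)/(1.12×10⁻⁴ × 1.03) = −20.0 m/s;  v_g = (2.1×10⁻³)/(1.12×10⁻⁴ × 1.03) = 18.3 m/s
|V_g| = √(u_g² + v_g²) = 27.1 m/s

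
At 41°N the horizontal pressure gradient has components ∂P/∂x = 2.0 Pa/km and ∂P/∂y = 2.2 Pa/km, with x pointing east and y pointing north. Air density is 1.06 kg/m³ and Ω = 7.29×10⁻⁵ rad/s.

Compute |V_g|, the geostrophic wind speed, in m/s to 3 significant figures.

Coriolis parameter at 41°N:
f = 2Ω sin φ = 2 × 7.29×10⁻⁵ × sin 41° = 9.57×10⁻⁵ s⁻¹
Component geostrophic relations (x east, y north):
u_g = −(1/(fρ)) ∂P/∂y,  v_g = (1/(fρ)) ∂P/∂x
u_g = −(2.2×10⁻³)/(9.57×10⁻⁵ × 1.06) = −21.7 m/s;  v_g = (2.0×10⁻³)/(9.57×10⁻⁵ × 1.06) = 19.7 m/s
|V_g| = √(u_g² + v_g²) = 29.3 m/s

29.3 m/s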